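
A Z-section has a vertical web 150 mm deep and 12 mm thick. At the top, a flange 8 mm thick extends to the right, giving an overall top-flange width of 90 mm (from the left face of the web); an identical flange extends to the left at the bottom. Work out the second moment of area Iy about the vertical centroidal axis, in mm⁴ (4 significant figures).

Iy ≈ 3.182 × 10⁶ mm⁴

Break the section into simple shapes (no overlaps), measuring from the bottom-left corner of the bounding box.
Web: 12 × 150, A = 1 800 mm², x = 84 mm, Ī = 21 600 mm⁴.
Top flange (beyond web): 78 × 8, A = 624 mm², x = 129 mm, Ī = 316 368 mm⁴.
Bottom flange (beyond web): 78 × 8, A = 624 mm², x = 39 mm, Ī = 316 368 mm⁴.
Centroid: x̄ = ΣA·x / ΣA = 84 mm.
Transfer each piece to the vertical centroidal axis using Ī + A·d² with d = x − 84:
  web: d = 0 mm → contributes +21 600 mm⁴
  top flange (beyond web): d = 45 mm → contributes +1 579 968 mm⁴
  bottom flange (beyond web): d = -45 mm → contributes +1 579 968 mm⁴
Total I = 3 181 536 mm⁴.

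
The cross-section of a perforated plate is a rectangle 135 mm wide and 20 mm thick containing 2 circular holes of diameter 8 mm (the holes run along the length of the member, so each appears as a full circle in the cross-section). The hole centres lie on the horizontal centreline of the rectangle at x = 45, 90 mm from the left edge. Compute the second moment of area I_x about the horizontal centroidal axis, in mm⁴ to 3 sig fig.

Break the section into simple shapes (no overlaps), measuring from the bottom-left corner of the bounding box.
Plate: 135 × 20, A = 2 700 mm², y = 10 mm, Ī = 90 000 mm⁴.
Hole 1 (subtracted): ⌀8, A = 50.265 mm², y = 10 mm, Ī = 201.06 mm⁴.
Hole 2 (subtracted): ⌀8, A = 50.265 mm², y = 10 mm, Ī = 201.06 mm⁴.
By symmetry the centroid is at mid-height, ȳ = 10 mm.
All pieces are centred on the horizontal centroidal axis, so I = ΣĪ (holes subtracted) = 89 598 mm⁴.

I_x ≈ 8.96 × 10⁴ mm⁴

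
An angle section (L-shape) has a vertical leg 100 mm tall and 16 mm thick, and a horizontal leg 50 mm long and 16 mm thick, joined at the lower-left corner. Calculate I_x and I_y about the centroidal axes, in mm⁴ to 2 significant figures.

Split into non-overlapping primitives; take the origin at the lower-left of the bounding box.
Vertical leg: 16 × 100, A = 1 600 mm², y = 50 mm, Ī = 1 333 333 mm⁴.
Horizontal leg (remainder): 34 × 16, A = 544 mm², y = 8 mm, Ī = 11 605 mm⁴.
Centroid: ȳ = ΣA·y / ΣA = 39.34 mm.
Transfer each piece to the centroidal x-axis using Ī + A·d² with d = y − 39.34:
  vertical leg: d = 10.66 mm → contributes +1 515 038 mm⁴
  horizontal leg (remainder): d = -31.34 mm → contributes +546 032 mm⁴
Total I = 2 061 070 mm⁴.
For the y-axis: x̄ = 14.34 mm.
Repeating about the centroidal y-axis gives I_y = 340 270 mm⁴.

I_x ≈ 2.1 × 10⁶ mm⁴, I_y ≈ 3.4 × 10⁵ mm⁴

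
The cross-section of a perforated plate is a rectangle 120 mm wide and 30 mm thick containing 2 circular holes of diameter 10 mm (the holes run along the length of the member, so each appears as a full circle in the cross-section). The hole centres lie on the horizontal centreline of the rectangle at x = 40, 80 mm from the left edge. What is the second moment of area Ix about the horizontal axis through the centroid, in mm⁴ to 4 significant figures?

Ix ≈ 2.690 × 10⁵ mm⁴

Decompose the section into non-overlapping parts with the origin at the bottom-left of its bounding rectangle.
Plate: 120 × 30, A = 3 600 mm², y = 15 mm, Ī = 270 000 mm⁴.
Hole 1 (subtracted): ⌀10, A = 78.5398 mm², y = 15 mm, Ī = 490.874 mm⁴.
Hole 2 (subtracted): ⌀10, A = 78.5398 mm², y = 15 mm, Ī = 490.874 mm⁴.
By symmetry the centroid is at mid-height, ȳ = 15 mm.
All pieces are centred on the horizontal axis through the centroid, so I = ΣĪ (holes subtracted) = 269 018 mm⁴.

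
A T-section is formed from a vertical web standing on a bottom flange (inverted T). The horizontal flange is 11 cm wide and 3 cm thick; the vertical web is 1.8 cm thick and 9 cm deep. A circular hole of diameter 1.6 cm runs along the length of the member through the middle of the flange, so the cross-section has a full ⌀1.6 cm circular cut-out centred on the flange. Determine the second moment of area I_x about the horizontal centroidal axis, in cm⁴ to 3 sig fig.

Decompose the section into non-overlapping parts with the origin at the bottom-left of its bounding rectangle.
Flange: 11 × 3, A = 33 cm², y = 1.5 cm, Ī = 24.75 cm⁴.
Web: 1.8 × 9, A = 16.2 cm², y = 7.5 cm, Ī = 109.35 cm⁴.
Hole (subtracted): ⌀1.6, A = 2.0106 cm², y = 1.5 cm, Ī = 0.3217 cm⁴.
Centroid: ȳ = ΣA·y / ΣA = 3.5598 cm.
Transfer each piece to the horizontal centroidal axis using Ī + A·d² with d = y − 3.5598:
  flange: d = -2.0598 cm → contributes +164.76 cm⁴
  web: d = 3.9402 cm → contributes +360.86 cm⁴
  hole: d = -2.0598 cm → contributes −8.8522 cm⁴
Total I = 516.77 cm⁴.

I_x ≈ 517 cm⁴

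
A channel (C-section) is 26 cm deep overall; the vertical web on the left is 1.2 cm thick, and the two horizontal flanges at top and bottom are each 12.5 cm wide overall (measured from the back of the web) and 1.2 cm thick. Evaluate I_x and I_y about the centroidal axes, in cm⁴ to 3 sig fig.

Break the section into simple shapes (no overlaps), measuring from the bottom-left corner of the bounding box.
Web: 1.2 × 26, A = 31.2 cm², y = 13 cm, Ī = 1757.6 cm⁴.
Top flange (beyond web): 11.3 × 1.2, A = 13.56 cm², y = 25.4 cm, Ī = 1.6272 cm⁴.
Bottom flange (beyond web): 11.3 × 1.2, A = 13.56 cm², y = 0.6 cm, Ī = 1.6272 cm⁴.
By symmetry the centroid is at mid-height, ȳ = 13 cm.
Transfer each piece to the centroidal x-axis using Ī + A·d² with d = y − 13:
  web: d = 0 cm → contributes +1757.6 cm⁴
  top flange (beyond web): d = 12.4 cm → contributes +2086.6 cm⁴
  bottom flange (beyond web): d = -12.4 cm → contributes +2086.6 cm⁴
Total I = 5930.8 cm⁴.
For the y-axis: x̄ = 3.5064 cm.
Repeating about the centroidal y-axis gives I_y = 859.07 cm⁴.

I_x ≈ 5930 cm⁴, I_y ≈ 859 cm⁴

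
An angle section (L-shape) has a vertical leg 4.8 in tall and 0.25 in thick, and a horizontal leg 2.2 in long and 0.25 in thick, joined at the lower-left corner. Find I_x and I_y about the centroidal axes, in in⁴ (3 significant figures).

I_x ≈ 4.10 in⁴, I_y ≈ 0.580 in⁴

Decompose the section into non-overlapping parts with the origin at the bottom-left of its bounding rectangle.
Vertical leg: 0.25 × 4.8, A = 1.2 in², y = 2.4 in, Ī = 2.304 in⁴.
Horizontal leg (remainder): 1.95 × 0.25, A = 0.4875 in², y = 0.125 in, Ī = 0.0025391 in⁴.
Centroid: ȳ = ΣA·y / ΣA = 1.7428 in.
Transfer each piece to the centroidal x-axis using Ī + A·d² with d = y − 1.7428:
  vertical leg: d = 0.65722 in → contributes +2.8223 in⁴
  horizontal leg (remainder): d = -1.6178 in → contributes +1.2784 in⁴
Total I = 4.1008 in⁴.
For the y-axis: x̄ = 0.44278 in.
Repeating about the centroidal y-axis gives I_y = 0.58019 in⁴.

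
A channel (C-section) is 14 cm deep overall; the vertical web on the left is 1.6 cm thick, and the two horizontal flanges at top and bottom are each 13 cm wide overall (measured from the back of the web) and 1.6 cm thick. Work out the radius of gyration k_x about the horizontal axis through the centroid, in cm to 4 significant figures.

Break the section into simple shapes (no overlaps), measuring from the bottom-left corner of the bounding box.
Web: 1.6 × 14, A = 22.4 cm², y = 7 cm, Ī = 365.867 cm⁴.
Top flange (beyond web): 11.4 × 1.6, A = 18.24 cm², y = 13.2 cm, Ī = 3.8912 cm⁴.
Bottom flange (beyond web): 11.4 × 1.6, A = 18.24 cm², y = 0.8 cm, Ī = 3.8912 cm⁴.
By symmetry the centroid is at mid-height, ȳ = 7 cm.
Transfer each piece to the horizontal axis through the centroid using Ī + A·d² with d = y − 7:
  web: d = 0 cm → contributes +365.867 cm⁴
  top flange (beyond web): d = 6.2 cm → contributes +705.037 cm⁴
  bottom flange (beyond web): d = -6.2 cm → contributes +705.037 cm⁴
Total I = 1775.94 cm⁴.
Radius of gyration: k = √(I/A) = √(1775.94 / 58.88) = 5.492 cm.

k_x ≈ 5.492 cm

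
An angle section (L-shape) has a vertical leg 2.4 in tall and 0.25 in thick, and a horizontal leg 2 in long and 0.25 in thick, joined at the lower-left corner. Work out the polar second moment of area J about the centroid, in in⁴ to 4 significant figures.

J ≈ 0.9505 in⁴

Split into non-overlapping primitives; take the origin at the lower-left of the bounding box.
Vertical leg: 0.25 × 2.4, A = 0.6 in², y = 1.2 in, Ī = 0.288 in⁴.
Horizontal leg (remainder): 1.75 × 0.25, A = 0.4375 in², y = 0.125 in, Ī = 0.00227865 in⁴.
Centroid: ȳ = ΣA·y / ΣA = 0.746687 in.
Transfer each piece to the centroidal x-axis using Ī + A·d² with d = y − 0.746687:
  vertical leg: d = 0.453313 in → contributes +0.411296 in⁴
  horizontal leg (remainder): d = -0.621687 in → contributes +0.17137 in⁴
Total I = 0.582666 in⁴.
For the y-axis: x̄ = 0.546687 in.
Repeating about the centroidal y-axis gives I_y = 0.367791 in⁴.
Polar second moment: J = I_x + I_y = 0.950456 in⁴.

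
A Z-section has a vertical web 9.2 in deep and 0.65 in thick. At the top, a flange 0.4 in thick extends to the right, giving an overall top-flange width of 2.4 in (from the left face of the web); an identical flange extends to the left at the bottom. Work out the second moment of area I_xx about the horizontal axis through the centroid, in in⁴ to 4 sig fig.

I_xx ≈ 69.30 in⁴

Decompose the section into non-overlapping parts with the origin at the bottom-left of its bounding rectangle.
Web: 0.65 × 9.2, A = 5.98 in², y = 4.6 in, Ī = 42.1789 in⁴.
Top flange (beyond web): 1.75 × 0.4, A = 0.7 in², y = 9 in, Ī = 0.00933333 in⁴.
Bottom flange (beyond web): 1.75 × 0.4, A = 0.7 in², y = 0.2 in, Ī = 0.00933333 in⁴.
Centroid: ȳ = ΣA·y / ΣA = 4.6 in.
Transfer each piece to the horizontal axis through the centroid using Ī + A·d² with d = y − 4.6:
  web: d = 0 in → contributes +42.1789 in⁴
  top flange (beyond web): d = 4.4 in → contributes +13.5613 in⁴
  bottom flange (beyond web): d = -4.4 in → contributes +13.5613 in⁴
Total I = 69.3016 in⁴.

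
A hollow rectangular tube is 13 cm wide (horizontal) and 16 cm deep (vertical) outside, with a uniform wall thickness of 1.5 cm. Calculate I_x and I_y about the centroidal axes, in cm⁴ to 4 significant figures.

Treat the section as a set of non-overlapping primitives; coordinates are from the bounding-box lower-left.
Outer rectangle: 13 × 16, A = 208 cm², y = 8 cm, Ī = 4437.33 cm⁴.
Inner void (subtracted): 10 × 13, A = 130 cm², y = 8 cm, Ī = 1830.83 cm⁴.
By symmetry the centroid is at mid-height, ȳ = 8 cm.
All pieces are centred on the centroidal x-axis, so I = ΣĪ (holes subtracted) = 2606.5 cm⁴.
Repeating about the centroidal y-axis gives I_y = 1 846 cm⁴.

I_x ≈ 2607 cm⁴, I_y ≈ 1846 cm⁴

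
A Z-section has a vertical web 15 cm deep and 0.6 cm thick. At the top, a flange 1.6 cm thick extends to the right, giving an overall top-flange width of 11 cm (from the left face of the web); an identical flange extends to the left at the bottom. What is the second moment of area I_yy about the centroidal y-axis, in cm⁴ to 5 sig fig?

I_yy ≈ 1307.0 cm⁴

Split into non-overlapping primitives; take the origin at the lower-left of the bounding box.
Web: 0.6 × 15, A = 9 cm², x = 10.7 cm, Ī = 0.27 cm⁴.
Top flange (beyond web): 10.4 × 1.6, A = 16.64 cm², x = 16.2 cm, Ī = 149.9819 cm⁴.
Bottom flange (beyond web): 10.4 × 1.6, A = 16.64 cm², x = 5.2 cm, Ī = 149.9819 cm⁴.
Centroid: x̄ = ΣA·x / ΣA = 10.7 cm.
Transfer each piece to the centroidal y-axis using Ī + A·d² with d = x − 10.7:
  web: d = 0 cm → contributes +0.27 cm⁴
  top flange (beyond web): d = 5.5 cm → contributes +653.3419 cm⁴
  bottom flange (beyond web): d = -5.5 cm → contributes +653.3419 cm⁴
Total I = 1306.954 cm⁴.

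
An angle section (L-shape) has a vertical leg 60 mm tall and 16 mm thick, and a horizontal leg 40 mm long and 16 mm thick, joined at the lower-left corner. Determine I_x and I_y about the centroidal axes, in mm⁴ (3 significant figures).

Split into non-overlapping primitives; take the origin at the lower-left of the bounding box.
Vertical leg: 16 × 60, A = 960 mm², y = 30 mm, Ī = 288 000 mm⁴.
Horizontal leg (remainder): 24 × 16, A = 384 mm², y = 8 mm, Ī = 8 192 mm⁴.
Centroid: ȳ = ΣA·y / ΣA = 23.714 mm.
Transfer each piece to the centroidal x-axis using Ī + A·d² with d = y − 23.714:
  vertical leg: d = 6.2857 mm → contributes +325 930 mm⁴
  horizontal leg (remainder): d = -15.714 mm → contributes +103 016 mm⁴
Total I = 428 946 mm⁴.
For the y-axis: x̄ = 13.714 mm.
Repeating about the centroidal y-axis gives I_y = 148 626 mm⁴.

I_x ≈ 4.29 × 10⁵ mm⁴, I_y ≈ 1.49 × 10⁵ mm⁴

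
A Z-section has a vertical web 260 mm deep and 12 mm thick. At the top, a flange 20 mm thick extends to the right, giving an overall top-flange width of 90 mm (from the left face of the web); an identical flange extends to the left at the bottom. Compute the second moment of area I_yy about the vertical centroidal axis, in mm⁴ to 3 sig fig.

I_yy ≈ 7.94 × 10⁶ mm⁴

Break the section into simple shapes (no overlaps), measuring from the bottom-left corner of the bounding box.
Web: 12 × 260, A = 3 120 mm², x = 84 mm, Ī = 37 440 mm⁴.
Top flange (beyond web): 78 × 20, A = 1 560 mm², x = 129 mm, Ī = 790 920 mm⁴.
Bottom flange (beyond web): 78 × 20, A = 1 560 mm², x = 39 mm, Ī = 790 920 mm⁴.
Centroid: x̄ = ΣA·x / ΣA = 84 mm.
Transfer each piece to the vertical centroidal axis using Ī + A·d² with d = x − 84:
  web: d = 0 mm → contributes +37 440 mm⁴
  top flange (beyond web): d = 45 mm → contributes +3 949 920 mm⁴
  bottom flange (beyond web): d = -45 mm → contributes +3 949 920 mm⁴
Total I = 7 937 280 mm⁴.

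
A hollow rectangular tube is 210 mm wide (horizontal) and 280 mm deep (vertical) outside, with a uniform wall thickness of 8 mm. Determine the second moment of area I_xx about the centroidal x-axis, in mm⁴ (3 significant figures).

Decompose the section into non-overlapping parts with the origin at the bottom-left of its bounding rectangle.
Outer rectangle: 210 × 280, A = 58 800 mm², y = 140 mm, Ī = 384 160 000 mm⁴.
Inner void (subtracted): 194 × 264, A = 51 216 mm², y = 140 mm, Ī = 297 462 528 mm⁴.
By symmetry the centroid is at mid-height, ȳ = 140 mm.
All pieces are centred on the centroidal x-axis, so I = ΣĪ (holes subtracted) = 86 697 472 mm⁴.

I_xx ≈ 8.67 × 10⁷ mm⁴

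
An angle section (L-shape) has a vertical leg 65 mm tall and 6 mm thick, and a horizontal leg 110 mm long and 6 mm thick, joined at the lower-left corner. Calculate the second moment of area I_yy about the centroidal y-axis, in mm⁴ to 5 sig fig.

I_yy ≈ 1.2896 × 10⁶ mm⁴

Decompose the section into non-overlapping parts with the origin at the bottom-left of its bounding rectangle.
Vertical leg: 6 × 65, A = 390 mm², x = 3 mm, Ī = 1 170 mm⁴.
Horizontal leg (remainder): 104 × 6, A = 624 mm², x = 58 mm, Ī = 562 432 mm⁴.
Centroid: x̄ = ΣA·x / ΣA = 36.84615 mm.
Transfer each piece to the centroidal y-axis using Ī + A·d² with d = x − 36.84615:
  vertical leg: d = -33.84615 mm → contributes +447939.2 mm⁴
  horizontal leg (remainder): d = 21.15385 mm → contributes +841662.8 mm⁴
Total I = 1 289 602 mm⁴.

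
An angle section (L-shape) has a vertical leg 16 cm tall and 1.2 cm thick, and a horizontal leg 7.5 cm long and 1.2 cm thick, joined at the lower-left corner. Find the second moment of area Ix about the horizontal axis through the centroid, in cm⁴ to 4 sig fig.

Ix ≈ 707.5 cm⁴

Break the section into simple shapes (no overlaps), measuring from the bottom-left corner of the bounding box.
Vertical leg: 1.2 × 16, A = 19.2 cm², y = 8 cm, Ī = 409.6 cm⁴.
Horizontal leg (remainder): 6.3 × 1.2, A = 7.56 cm², y = 0.6 cm, Ī = 0.9072 cm⁴.
Centroid: ȳ = ΣA·y / ΣA = 5.90942 cm.
Transfer each piece to the horizontal axis through the centroid using Ī + A·d² with d = y − 5.90942:
  vertical leg: d = 2.09058 cm → contributes +493.514 cm⁴
  horizontal leg (remainder): d = -5.30942 cm → contributes +214.023 cm⁴
Total I = 707.537 cm⁴.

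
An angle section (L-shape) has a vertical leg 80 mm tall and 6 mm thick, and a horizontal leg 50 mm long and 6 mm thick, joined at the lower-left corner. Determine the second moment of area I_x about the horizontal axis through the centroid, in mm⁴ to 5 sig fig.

Treat the section as a set of non-overlapping primitives; coordinates are from the bounding-box lower-left.
Vertical leg: 6 × 80, A = 480 mm², y = 40 mm, Ī = 256 000 mm⁴.
Horizontal leg (remainder): 44 × 6, A = 264 mm², y = 3 mm, Ī = 792 mm⁴.
Centroid: ȳ = ΣA·y / ΣA = 26.87097 mm.
Transfer each piece to the horizontal axis through the centroid using Ī + A·d² with d = y − 26.87097:
  vertical leg: d = 13.12903 mm → contributes +338738.3 mm⁴
  horizontal leg (remainder): d = -23.87097 mm → contributes +151225.3 mm⁴
Total I = 489963.6 mm⁴.

I_x ≈ 4.8996 × 10⁵ mm⁴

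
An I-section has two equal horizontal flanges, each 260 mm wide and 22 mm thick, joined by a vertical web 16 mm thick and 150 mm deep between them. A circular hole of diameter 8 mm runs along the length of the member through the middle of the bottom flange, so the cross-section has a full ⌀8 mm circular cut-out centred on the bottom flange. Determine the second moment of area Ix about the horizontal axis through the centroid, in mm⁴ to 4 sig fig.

Break the section into simple shapes (no overlaps), measuring from the bottom-left corner of the bounding box.
Bottom flange: 260 × 22, A = 5 720 mm², y = 11 mm, Ī = 230 707 mm⁴.
Web: 16 × 150, A = 2 400 mm², y = 97 mm, Ī = 4 500 000 mm⁴.
Top flange: 260 × 22, A = 5 720 mm², y = 183 mm, Ī = 230 707 mm⁴.
Hole (subtracted): ⌀8, A = 50.2655 mm², y = 11 mm, Ī = 201.062 mm⁴.
Centroid: ȳ = ΣA·y / ΣA = 97.3135 mm.
Transfer each piece to the horizontal axis through the centroid using Ī + A·d² with d = y − 97.3135:
  bottom flange: d = -86.3135 mm → contributes +42 844 805 mm⁴
  web: d = -0.313482 mm → contributes +4 500 236 mm⁴
  top flange: d = 85.6865 mm → contributes +42 227 973 mm⁴
  hole: d = -86.3135 mm → contributes −374 680 mm⁴
Total I = 89 198 334 mm⁴.

Ix ≈ 8.920 × 10⁷ mm⁴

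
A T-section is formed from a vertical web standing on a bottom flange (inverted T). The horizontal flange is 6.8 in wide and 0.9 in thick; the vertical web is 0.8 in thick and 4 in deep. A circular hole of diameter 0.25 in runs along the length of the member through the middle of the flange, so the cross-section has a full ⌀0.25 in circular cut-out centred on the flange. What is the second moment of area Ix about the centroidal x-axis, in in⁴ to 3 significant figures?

Decompose the section into non-overlapping parts with the origin at the bottom-left of its bounding rectangle.
Flange: 6.8 × 0.9, A = 6.12 in², y = 0.45 in, Ī = 0.4131 in⁴.
Web: 0.8 × 4, A = 3.2 in², y = 2.9 in, Ī = 4.2667 in⁴.
Hole (subtracted): ⌀0.25, A = 0.049087 in², y = 0.45 in, Ī = 0.00019175 in⁴.
Centroid: ȳ = ΣA·y / ΣA = 1.2957 in.
Transfer each piece to the centroidal x-axis using Ī + A·d² with d = y − 1.2957:
  flange: d = -0.84566 in → contributes +4.7897 in⁴
  web: d = 1.6043 in → contributes +12.503 in⁴
  hole: d = -0.84566 in → contributes −0.035296 in⁴
Total I = 17.258 in⁴.

Ix ≈ 17.3 in⁴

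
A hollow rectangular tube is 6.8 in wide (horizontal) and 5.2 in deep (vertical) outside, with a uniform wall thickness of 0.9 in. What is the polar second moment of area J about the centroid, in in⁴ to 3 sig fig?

Break the section into simple shapes (no overlaps), measuring from the bottom-left corner of the bounding box.
Outer rectangle: 6.8 × 5.2, A = 35.36 in², y = 2.6 in, Ī = 79.678 in⁴.
Inner void (subtracted): 5 × 3.4, A = 17 in², y = 2.6 in, Ī = 16.377 in⁴.
By symmetry the centroid is at mid-height, ȳ = 2.6 in.
All pieces are centred on the centroidal x-axis, so I = ΣĪ (holes subtracted) = 63.301 in⁴.
Repeating about the centroidal y-axis gives I_y = 100.84 in⁴.
Polar second moment: J = I_x + I_y = 164.14 in⁴.

J ≈ 164 in⁴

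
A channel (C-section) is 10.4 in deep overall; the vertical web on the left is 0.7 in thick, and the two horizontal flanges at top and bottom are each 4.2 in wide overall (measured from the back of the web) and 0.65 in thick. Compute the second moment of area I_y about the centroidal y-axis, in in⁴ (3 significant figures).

Decompose the section into non-overlapping parts with the origin at the bottom-left of its bounding rectangle.
Web: 0.7 × 10.4, A = 7.28 in², x = 0.35 in, Ī = 0.29727 in⁴.
Top flange (beyond web): 3.5 × 0.65, A = 2.275 in², x = 2.45 in, Ī = 2.3224 in⁴.
Bottom flange (beyond web): 3.5 × 0.65, A = 2.275 in², x = 2.45 in, Ī = 2.3224 in⁴.
Centroid: x̄ = ΣA·x / ΣA = 1.1577 in.
Transfer each piece to the centroidal y-axis using Ī + A·d² with d = x − 1.1577:
  web: d = -0.80769 in → contributes +5.0465 in⁴
  top flange (beyond web): d = 1.2923 in → contributes +6.1218 in⁴
  bottom flange (beyond web): d = 1.2923 in → contributes +6.1218 in⁴
Total I = 17.29 in⁴.

I_y ≈ 17.3 in⁴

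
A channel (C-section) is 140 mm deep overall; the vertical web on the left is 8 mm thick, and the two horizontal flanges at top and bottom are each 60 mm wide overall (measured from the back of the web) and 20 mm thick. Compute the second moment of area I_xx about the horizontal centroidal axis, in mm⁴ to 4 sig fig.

I_xx ≈ 9.387 × 10⁶ mm⁴

Break the section into simple shapes (no overlaps), measuring from the bottom-left corner of the bounding box.
Web: 8 × 140, A = 1 120 mm², y = 70 mm, Ī = 1 829 333 mm⁴.
Top flange (beyond web): 52 × 20, A = 1 040 mm², y = 130 mm, Ī = 34666.7 mm⁴.
Bottom flange (beyond web): 52 × 20, A = 1 040 mm², y = 10 mm, Ī = 34666.7 mm⁴.
By symmetry the centroid is at mid-height, ȳ = 70 mm.
Transfer each piece to the horizontal centroidal axis using Ī + A·d² with d = y − 70:
  web: d = 0 mm → contributes +1 829 333 mm⁴
  top flange (beyond web): d = 60 mm → contributes +3 778 667 mm⁴
  bottom flange (beyond web): d = -60 mm → contributes +3 778 667 mm⁴
Total I = 9 386 667 mm⁴.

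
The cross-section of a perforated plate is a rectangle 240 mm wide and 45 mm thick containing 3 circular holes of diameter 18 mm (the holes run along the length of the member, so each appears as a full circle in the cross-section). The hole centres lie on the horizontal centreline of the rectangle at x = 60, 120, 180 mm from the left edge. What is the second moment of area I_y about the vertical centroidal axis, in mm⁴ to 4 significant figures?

I_y ≈ 4.999 × 10⁷ mm⁴

Split into non-overlapping primitives; take the origin at the lower-left of the bounding box.
Plate: 240 × 45, A = 10 800 mm², x = 120 mm, Ī = 51 840 000 mm⁴.
Hole 1 (subtracted): ⌀18, A = 254.469 mm², x = 60 mm, Ī = 5 153 mm⁴.
Hole 2 (subtracted): ⌀18, A = 254.469 mm², x = 120 mm, Ī = 5 153 mm⁴.
Hole 3 (subtracted): ⌀18, A = 254.469 mm², x = 180 mm, Ī = 5 153 mm⁴.
By symmetry the centroid is at mid-width, x̄ = 120 mm.
Transfer each piece to the vertical centroidal axis using Ī + A·d² with d = x − 120:
  plate: d = 0 mm → contributes +51 840 000 mm⁴
  hole 1: d = -60 mm → contributes −921 241 mm⁴
  hole 2: d = 0 mm → contributes −5 153 mm⁴
  hole 3: d = 60 mm → contributes −921 241 mm⁴
Total I = 49 992 364 mm⁴.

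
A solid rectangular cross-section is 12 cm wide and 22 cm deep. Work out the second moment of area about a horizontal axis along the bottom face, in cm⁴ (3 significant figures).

The section: 12 × 22, A = 264 cm², y = 11 cm, Ī = 10 648 cm⁴.
Transfer it to a horizontal axis along the bottom face using Ī + A·d² with d = y − 0:
  the section: d = 11 cm → contributes +42 592 cm⁴
Total I = 42 592 cm⁴.

I_base ≈ 4.26 × 10⁴ cm⁴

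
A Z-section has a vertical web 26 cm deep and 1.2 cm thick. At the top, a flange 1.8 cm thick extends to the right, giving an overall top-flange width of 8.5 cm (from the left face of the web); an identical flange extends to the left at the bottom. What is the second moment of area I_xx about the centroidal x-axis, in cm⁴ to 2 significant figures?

Break the section into simple shapes (no overlaps), measuring from the bottom-left corner of the bounding box.
Web: 1.2 × 26, A = 31.2 cm², y = 13 cm, Ī = 1 758 cm⁴.
Top flange (beyond web): 7.3 × 1.8, A = 13.14 cm², y = 25.1 cm, Ī = 3.548 cm⁴.
Bottom flange (beyond web): 7.3 × 1.8, A = 13.14 cm², y = 0.9 cm, Ī = 3.548 cm⁴.
Centroid: ȳ = ΣA·y / ΣA = 13 cm.
Transfer each piece to the centroidal x-axis using Ī + A·d² with d = y − 13:
  web: d = 0 cm → contributes +1 758 cm⁴
  top flange (beyond web): d = 12.1 cm → contributes +1 927 cm⁴
  bottom flange (beyond web): d = -12.1 cm → contributes +1 927 cm⁴
Total I = 5 612 cm⁴.

I_xx ≈ 5600 cm⁴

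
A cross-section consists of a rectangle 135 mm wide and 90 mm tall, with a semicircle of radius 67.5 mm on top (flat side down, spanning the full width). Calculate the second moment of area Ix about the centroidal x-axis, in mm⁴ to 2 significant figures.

Decompose the section into non-overlapping parts with the origin at the bottom-left of its bounding rectangle.
Rectangular body: 135 × 90, A = 12 150 mm², y = 45 mm, Ī = 8 201 250 mm⁴.
Semicircular cap: semicircle r = 67.5, A = 7 157 mm², y = 118.6 mm, Ī = 2 278 490 mm⁴.
Centroid: ȳ = ΣA·y / ΣA = 72.3 mm.
Transfer each piece to the centroidal x-axis using Ī + A·d² with d = y − 72.3:
  rectangular body: d = -27.3 mm → contributes +17 257 008 mm⁴
  semicircular cap: d = 46.35 mm → contributes +17 652 023 mm⁴
Total I = 34 909 031 mm⁴.

Ix ≈ 3.5 × 10⁷ mm⁴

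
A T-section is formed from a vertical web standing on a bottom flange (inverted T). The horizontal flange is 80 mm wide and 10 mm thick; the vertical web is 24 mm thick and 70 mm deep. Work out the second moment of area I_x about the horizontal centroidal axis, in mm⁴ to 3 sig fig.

Break the section into simple shapes (no overlaps), measuring from the bottom-left corner of the bounding box.
Flange: 80 × 10, A = 800 mm², y = 5 mm, Ī = 6666.7 mm⁴.
Web: 24 × 70, A = 1 680 mm², y = 45 mm, Ī = 686 000 mm⁴.
Centroid: ȳ = ΣA·y / ΣA = 32.097 mm.
Transfer each piece to the horizontal centroidal axis using Ī + A·d² with d = y − 32.097:
  flange: d = -27.097 mm → contributes +594 055 mm⁴
  web: d = 12.903 mm → contributes +965 709 mm⁴
Total I = 1 559 763 mm⁴.

I_x ≈ 1.56 × 10⁶ mm⁴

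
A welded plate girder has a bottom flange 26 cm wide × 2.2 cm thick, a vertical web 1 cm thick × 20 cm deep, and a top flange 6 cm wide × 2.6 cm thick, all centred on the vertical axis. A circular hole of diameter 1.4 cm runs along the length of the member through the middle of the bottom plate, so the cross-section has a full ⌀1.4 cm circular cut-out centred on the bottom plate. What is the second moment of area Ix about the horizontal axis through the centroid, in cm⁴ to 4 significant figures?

Split into non-overlapping primitives; take the origin at the lower-left of the bounding box.
Bottom plate: 26 × 2.2, A = 57.2 cm², y = 1.1 cm, Ī = 23.0707 cm⁴.
Web plate: 1 × 20, A = 20 cm², y = 12.2 cm, Ī = 666.667 cm⁴.
Top plate: 6 × 2.6, A = 15.6 cm², y = 23.5 cm, Ī = 8.788 cm⁴.
Hole (subtracted): ⌀1.4, A = 1.53938 cm², y = 1.1 cm, Ī = 0.188574 cm⁴.
Centroid: ȳ = ΣA·y / ΣA = 7.36163 cm.
Transfer each piece to the horizontal axis through the centroid using Ī + A·d² with d = y − 7.36163:
  bottom plate: d = -6.26163 cm → contributes +2265.77 cm⁴
  web plate: d = 4.83837 cm → contributes +1134.86 cm⁴
  top plate: d = 16.1384 cm → contributes +4071.76 cm⁴
  hole: d = -6.26163 cm → contributes −60.5446 cm⁴
Total I = 7411.85 cm⁴.

Ix ≈ 7412 cm⁴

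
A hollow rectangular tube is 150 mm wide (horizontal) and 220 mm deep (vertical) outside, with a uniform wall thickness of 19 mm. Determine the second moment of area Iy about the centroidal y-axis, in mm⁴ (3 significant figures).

Decompose the section into non-overlapping parts with the origin at the bottom-left of its bounding rectangle.
Outer rectangle: 150 × 220, A = 33 000 mm², x = 75 mm, Ī = 61 875 000 mm⁴.
Inner void (subtracted): 112 × 182, A = 20 384 mm², x = 75 mm, Ī = 21 308 075 mm⁴.
By symmetry the centroid is at mid-width, x̄ = 75 mm.
All pieces are centred on the centroidal y-axis, so I = ΣĪ (holes subtracted) = 40 566 925 mm⁴.

Iy ≈ 4.06 × 10⁷ mm⁴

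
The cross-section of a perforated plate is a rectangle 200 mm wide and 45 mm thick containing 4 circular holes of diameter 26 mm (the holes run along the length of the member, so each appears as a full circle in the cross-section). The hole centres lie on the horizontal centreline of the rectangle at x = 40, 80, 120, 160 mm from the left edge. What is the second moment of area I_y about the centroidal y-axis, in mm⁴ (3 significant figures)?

Treat the section as a set of non-overlapping primitives; coordinates are from the bounding-box lower-left.
Plate: 200 × 45, A = 9 000 mm², x = 100 mm, Ī = 30 000 000 mm⁴.
Hole 1 (subtracted): ⌀26, A = 530.93 mm², x = 40 mm, Ī = 22 432 mm⁴.
Hole 2 (subtracted): ⌀26, A = 530.93 mm², x = 80 mm, Ī = 22 432 mm⁴.
Hole 3 (subtracted): ⌀26, A = 530.93 mm², x = 120 mm, Ī = 22 432 mm⁴.
Hole 4 (subtracted): ⌀26, A = 530.93 mm², x = 160 mm, Ī = 22 432 mm⁴.
By symmetry the centroid is at mid-width, x̄ = 100 mm.
Transfer each piece to the centroidal y-axis using Ī + A·d² with d = x − 100:
  plate: d = 0 mm → contributes +30 000 000 mm⁴
  hole 1: d = -60 mm → contributes −1 933 777 mm⁴
  hole 2: d = -20 mm → contributes −234 803 mm⁴
  hole 3: d = 20 mm → contributes −234 803 mm⁴
  hole 4: d = 60 mm → contributes −1 933 777 mm⁴
Total I = 25 662 840 mm⁴.

I_y ≈ 2.57 × 10⁷ mm⁴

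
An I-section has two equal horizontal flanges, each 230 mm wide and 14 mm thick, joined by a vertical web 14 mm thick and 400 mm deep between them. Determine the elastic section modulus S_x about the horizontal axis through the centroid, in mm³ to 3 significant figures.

Split into non-overlapping primitives; take the origin at the lower-left of the bounding box.
Bottom flange: 230 × 14, A = 3 220 mm², y = 7 mm, Ī = 52 593 mm⁴.
Web: 14 × 400, A = 5 600 mm², y = 214 mm, Ī = 74 666 667 mm⁴.
Top flange: 230 × 14, A = 3 220 mm², y = 421 mm, Ī = 52 593 mm⁴.
By symmetry the centroid is at mid-height, ȳ = 214 mm.
Transfer each piece to the horizontal axis through the centroid using Ī + A·d² with d = y − 214:
  bottom flange: d = -207 mm → contributes +138 026 373 mm⁴
  web: d = 0 mm → contributes +74 666 667 mm⁴
  top flange: d = 207 mm → contributes +138 026 373 mm⁴
Total I = 350 719 413 mm⁴.
Extreme fibre distance c = 214 mm; S = I/c = 1 638 876 mm³.

S_x ≈ 1.64 × 10⁶ mm³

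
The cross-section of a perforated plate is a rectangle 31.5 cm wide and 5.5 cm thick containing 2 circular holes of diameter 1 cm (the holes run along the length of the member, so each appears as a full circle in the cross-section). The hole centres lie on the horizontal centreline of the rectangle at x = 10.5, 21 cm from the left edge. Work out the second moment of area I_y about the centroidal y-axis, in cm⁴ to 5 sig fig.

Split into non-overlapping primitives; take the origin at the lower-left of the bounding box.
Plate: 31.5 × 5.5, A = 173.25 cm², x = 15.75 cm, Ī = 14325.61 cm⁴.
Hole 1 (subtracted): ⌀1, A = 0.7853982 cm², x = 10.5 cm, Ī = 0.04908739 cm⁴.
Hole 2 (subtracted): ⌀1, A = 0.7853982 cm², x = 21 cm, Ī = 0.04908739 cm⁴.
By symmetry the centroid is at mid-width, x̄ = 15.75 cm.
Transfer each piece to the centroidal y-axis using Ī + A·d² with d = x − 15.75:
  plate: d = 0 cm → contributes +14325.61 cm⁴
  hole 1: d = -5.25 cm → contributes −21.69662 cm⁴
  hole 2: d = 5.25 cm → contributes −21.69662 cm⁴
Total I = 14282.22 cm⁴.

I_y ≈ 1.4282 × 10⁴ cm⁴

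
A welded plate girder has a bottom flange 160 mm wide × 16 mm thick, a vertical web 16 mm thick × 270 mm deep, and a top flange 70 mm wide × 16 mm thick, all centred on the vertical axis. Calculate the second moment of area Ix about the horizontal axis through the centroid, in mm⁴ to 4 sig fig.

Split into non-overlapping primitives; take the origin at the lower-left of the bounding box.
Bottom plate: 160 × 16, A = 2 560 mm², y = 8 mm, Ī = 54613.3 mm⁴.
Web plate: 16 × 270, A = 4 320 mm², y = 151 mm, Ī = 26 244 000 mm⁴.
Top plate: 70 × 16, A = 1 120 mm², y = 294 mm, Ī = 23893.3 mm⁴.
Centroid: ȳ = ΣA·y / ΣA = 125.26 mm.
Transfer each piece to the horizontal axis through the centroid using Ī + A·d² with d = y − 125.26:
  bottom plate: d = -117.26 mm → contributes +35 254 377 mm⁴
  web plate: d = 25.74 mm → contributes +29 106 206 mm⁴
  top plate: d = 168.74 mm → contributes +31 913 863 mm⁴
Total I = 96 274 446 mm⁴.

Ix ≈ 9.627 × 10⁷ mm⁴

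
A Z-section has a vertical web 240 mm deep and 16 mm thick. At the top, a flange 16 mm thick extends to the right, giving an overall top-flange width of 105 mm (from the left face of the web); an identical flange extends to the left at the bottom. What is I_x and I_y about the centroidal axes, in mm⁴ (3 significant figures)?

Break the section into simple shapes (no overlaps), measuring from the bottom-left corner of the bounding box.
Web: 16 × 240, A = 3 840 mm², y = 120 mm, Ī = 18 432 000 mm⁴.
Top flange (beyond web): 89 × 16, A = 1 424 mm², y = 232 mm, Ī = 30 379 mm⁴.
Bottom flange (beyond web): 89 × 16, A = 1 424 mm², y = 8 mm, Ī = 30 379 mm⁴.
Centroid: ȳ = ΣA·y / ΣA = 120 mm.
Transfer each piece to the centroidal x-axis using Ī + A·d² with d = y − 120:
  web: d = 0 mm → contributes +18 432 000 mm⁴
  top flange (beyond web): d = 112 mm → contributes +17 893 035 mm⁴
  bottom flange (beyond web): d = -112 mm → contributes +17 893 035 mm⁴
Total I = 54 218 069 mm⁴.
For the y-axis: x̄ = 97 mm.
Repeating about the centroidal y-axis gives I_y = 9 811 637 mm⁴.

I_x ≈ 5.42 × 10⁷ mm⁴, I_y ≈ 9.81 × 10⁶ mm⁴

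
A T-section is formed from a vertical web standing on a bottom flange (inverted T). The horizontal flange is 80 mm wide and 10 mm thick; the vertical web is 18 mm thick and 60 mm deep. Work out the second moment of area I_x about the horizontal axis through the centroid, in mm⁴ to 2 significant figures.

Treat the section as a set of non-overlapping primitives; coordinates are from the bounding-box lower-left.
Flange: 80 × 10, A = 800 mm², y = 5 mm, Ī = 6 667 mm⁴.
Web: 18 × 60, A = 1 080 mm², y = 40 mm, Ī = 324 000 mm⁴.
Centroid: ȳ = ΣA·y / ΣA = 25.11 mm.
Transfer each piece to the horizontal axis through the centroid using Ī + A·d² with d = y − 25.11:
  flange: d = -20.11 mm → contributes +330 080 mm⁴
  web: d = 14.89 mm → contributes +563 565 mm⁴
Total I = 893 645 mm⁴.

I_x ≈ 8.9 × 10⁵ mm⁴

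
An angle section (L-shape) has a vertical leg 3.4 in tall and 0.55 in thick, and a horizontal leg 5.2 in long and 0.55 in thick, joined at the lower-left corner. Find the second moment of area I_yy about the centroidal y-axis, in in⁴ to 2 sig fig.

I_yy ≈ 12 in⁴

Treat the section as a set of non-overlapping primitives; coordinates are from the bounding-box lower-left.
Vertical leg: 0.55 × 3.4, A = 1.87 in², x = 0.275 in, Ī = 0.04714 in⁴.
Horizontal leg (remainder): 4.65 × 0.55, A = 2.558 in², x = 2.875 in, Ī = 4.608 in⁴.
Centroid: x̄ = ΣA·x / ΣA = 1.777 in.
Transfer each piece to the centroidal y-axis using Ī + A·d² with d = x − 1.777:
  vertical leg: d = -1.502 in → contributes +4.265 in⁴
  horizontal leg (remainder): d = 1.098 in → contributes +7.692 in⁴
Total I = 11.96 in⁴.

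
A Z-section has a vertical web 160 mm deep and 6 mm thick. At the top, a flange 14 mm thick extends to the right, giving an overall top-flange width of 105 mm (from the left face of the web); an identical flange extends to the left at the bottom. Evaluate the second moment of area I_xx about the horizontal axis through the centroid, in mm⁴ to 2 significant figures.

I_xx ≈ 1.7 × 10⁷ mm⁴

Split into non-overlapping primitives; take the origin at the lower-left of the bounding box.
Web: 6 × 160, A = 960 mm², y = 80 mm, Ī = 2 048 000 mm⁴.
Top flange (beyond web): 99 × 14, A = 1 386 mm², y = 153 mm, Ī = 22 638 mm⁴.
Bottom flange (beyond web): 99 × 14, A = 1 386 mm², y = 7 mm, Ī = 22 638 mm⁴.
Centroid: ȳ = ΣA·y / ΣA = 80 mm.
Transfer each piece to the horizontal axis through the centroid using Ī + A·d² with d = y − 80:
  web: d = 0 mm → contributes +2 048 000 mm⁴
  top flange (beyond web): d = 73 mm → contributes +7 408 632 mm⁴
  bottom flange (beyond web): d = -73 mm → contributes +7 408 632 mm⁴
Total I = 16 865 264 mm⁴.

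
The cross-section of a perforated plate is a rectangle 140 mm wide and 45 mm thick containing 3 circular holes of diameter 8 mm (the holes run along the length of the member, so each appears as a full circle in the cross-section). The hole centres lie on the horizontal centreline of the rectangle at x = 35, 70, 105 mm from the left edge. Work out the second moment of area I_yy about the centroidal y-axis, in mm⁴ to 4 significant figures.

I_yy ≈ 1.017 × 10⁷ mm⁴

Break the section into simple shapes (no overlaps), measuring from the bottom-left corner of the bounding box.
Plate: 140 × 45, A = 6 300 mm², x = 70 mm, Ī = 10 290 000 mm⁴.
Hole 1 (subtracted): ⌀8, A = 50.2655 mm², x = 35 mm, Ī = 201.062 mm⁴.
Hole 2 (subtracted): ⌀8, A = 50.2655 mm², x = 70 mm, Ī = 201.062 mm⁴.
Hole 3 (subtracted): ⌀8, A = 50.2655 mm², x = 105 mm, Ī = 201.062 mm⁴.
By symmetry the centroid is at mid-width, x̄ = 70 mm.
Transfer each piece to the centroidal y-axis using Ī + A·d² with d = x − 70:
  plate: d = 0 mm → contributes +10 290 000 mm⁴
  hole 1: d = -35 mm → contributes −61776.3 mm⁴
  hole 2: d = 0 mm → contributes −201.062 mm⁴
  hole 3: d = 35 mm → contributes −61776.3 mm⁴
Total I = 10 166 246 mm⁴.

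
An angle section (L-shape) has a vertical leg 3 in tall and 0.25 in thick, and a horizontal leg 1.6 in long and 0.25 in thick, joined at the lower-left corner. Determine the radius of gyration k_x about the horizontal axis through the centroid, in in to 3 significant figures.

Split into non-overlapping primitives; take the origin at the lower-left of the bounding box.
Vertical leg: 0.25 × 3, A = 0.75 in², y = 1.5 in, Ī = 0.5625 in⁴.
Horizontal leg (remainder): 1.35 × 0.25, A = 0.3375 in², y = 0.125 in, Ī = 0.0017578 in⁴.
Centroid: ȳ = ΣA·y / ΣA = 1.0733 in.
Transfer each piece to the horizontal axis through the centroid using Ī + A·d² with d = y − 1.0733:
  vertical leg: d = 0.42672 in → contributes +0.69907 in⁴
  horizontal leg (remainder): d = -0.94828 in → contributes +0.30525 in⁴
Total I = 1.0043 in⁴.
Radius of gyration: k = √(I/A) = √(1.0043 / 1.0875) = 0.96099 in.

k_x ≈ 0.961 in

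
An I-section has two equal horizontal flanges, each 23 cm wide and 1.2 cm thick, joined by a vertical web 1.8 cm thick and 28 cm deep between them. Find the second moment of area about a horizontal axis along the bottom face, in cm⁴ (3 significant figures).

Break the section into simple shapes (no overlaps), measuring from the bottom-left corner of the bounding box.
Bottom flange: 23 × 1.2, A = 27.6 cm², y = 0.6 cm, Ī = 3.312 cm⁴.
Web: 1.8 × 28, A = 50.4 cm², y = 15.2 cm, Ī = 3292.8 cm⁴.
Top flange: 23 × 1.2, A = 27.6 cm², y = 29.8 cm, Ī = 3.312 cm⁴.
Transfer each piece to the bottom edge using Ī + A·d² with d = y − 0:
  bottom flange: d = 0.6 cm → contributes +13.248 cm⁴
  web: d = 15.2 cm → contributes +14 937 cm⁴
  top flange: d = 29.8 cm → contributes +24 513 cm⁴
Total I = 39 464 cm⁴.

I_base ≈ 3.95 × 10⁴ cm⁴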